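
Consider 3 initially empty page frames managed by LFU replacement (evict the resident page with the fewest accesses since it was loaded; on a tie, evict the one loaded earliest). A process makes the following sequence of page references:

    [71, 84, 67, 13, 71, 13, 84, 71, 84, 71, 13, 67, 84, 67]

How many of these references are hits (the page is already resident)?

5

71 -> fault, frames (71)
84 -> fault, frames (71 84)
67 -> fault, frames (71 84 67)
13 -> fault, evict 71, frames (84 67 13)
71 -> fault, evict 84, frames (67 13 71)
13 -> hit
84 -> fault, evict 67, frames (13 71 84)
71 -> hit
84 -> hit
71 -> hit
13 -> hit
67 -> fault, evict 84, frames (13 71 67)
84 -> fault, evict 67, frames (13 71 84)
67 -> fault, evict 84, frames (13 71 67)
Hits: 5.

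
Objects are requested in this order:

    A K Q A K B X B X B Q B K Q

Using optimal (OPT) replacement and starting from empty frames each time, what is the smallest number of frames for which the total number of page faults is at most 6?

f=1: 14 faults
f=2: 8 faults
f=3: 6 faults
f=4: 5 faults
f=5: 5 faults
Smallest f with faults ≤ 6 is 3.

3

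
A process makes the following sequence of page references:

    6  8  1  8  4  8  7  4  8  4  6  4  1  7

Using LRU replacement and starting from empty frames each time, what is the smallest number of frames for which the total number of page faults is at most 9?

3

f=1: 14 faults
f=2: 10 faults
f=3: 8 faults
f=4: 8 faults
f=5: 5 faults
Smallest f with faults ≤ 9 is 3.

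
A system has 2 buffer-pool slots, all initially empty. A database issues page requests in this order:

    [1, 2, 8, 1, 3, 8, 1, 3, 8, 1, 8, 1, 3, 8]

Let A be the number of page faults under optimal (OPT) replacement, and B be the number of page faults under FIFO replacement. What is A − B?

-5

Under OPT: F F F . F . F . F . . . F . → 7 faults.
Under FIFO: F F F F F F F F F F . . F F → 12 faults.
A − B = 7 − 12 = -5.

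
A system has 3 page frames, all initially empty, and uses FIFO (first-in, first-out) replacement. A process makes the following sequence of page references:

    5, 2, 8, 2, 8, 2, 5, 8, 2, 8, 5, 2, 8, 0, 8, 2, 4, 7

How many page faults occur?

5: miss, frames (5)
2: miss, frames (5 2)
8: miss, frames (5 2 8)
2: hit
8: hit
2: hit
5: hit
8: hit
2: hit
8: hit
5: hit
2: hit
8: hit
0: miss, evict 5, frames (2 8 0)
8: hit
2: hit
4: miss, evict 2, frames (8 0 4)
7: miss, evict 8, frames (0 4 7)
Page faults: 6.

6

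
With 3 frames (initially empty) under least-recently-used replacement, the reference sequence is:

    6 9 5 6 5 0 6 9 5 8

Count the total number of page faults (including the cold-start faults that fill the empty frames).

7

6 -> miss, frames {6}
9 -> miss, frames {6,9}
5 -> miss, frames {6,9,5}
6 -> hit
5 -> hit
0 -> miss, evict 9, frames {6,5,0}
6 -> hit
9 -> miss, evict 5, frames {0,6,9}
5 -> miss, evict 0, frames {6,9,5}
8 -> miss, evict 6, frames {9,5,8}
Page faults: 7.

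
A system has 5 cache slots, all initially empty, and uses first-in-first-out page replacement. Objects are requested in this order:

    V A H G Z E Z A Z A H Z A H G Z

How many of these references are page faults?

6

V → miss, frames {V}
A → miss, frames {V,A}
H → miss, frames {V,A,H}
G → miss, frames {V,A,H,G}
Z → miss, frames {V,A,H,G,Z}
E → miss, evict V, frames {A,H,G,Z,E}
Z → hit
A → hit
Z → hit
A → hit
H → hit
Z → hit
A → hit
H → hit
G → hit
Z → hit
Page faults: 6.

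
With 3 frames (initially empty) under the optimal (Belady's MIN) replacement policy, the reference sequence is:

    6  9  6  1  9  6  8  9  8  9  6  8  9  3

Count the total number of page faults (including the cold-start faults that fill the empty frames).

5

6 → miss, frames (6)
9 → miss, frames (6 9)
6 → hit
1 → miss, frames (6 9 1)
9 → hit
6 → hit
8 → miss, evict 1, frames (6 9 8)
9 → hit
8 → hit
9 → hit
6 → hit
8 → hit
9 → hit
3 → miss, evict 8, frames (6 9 3)
Page faults: 5.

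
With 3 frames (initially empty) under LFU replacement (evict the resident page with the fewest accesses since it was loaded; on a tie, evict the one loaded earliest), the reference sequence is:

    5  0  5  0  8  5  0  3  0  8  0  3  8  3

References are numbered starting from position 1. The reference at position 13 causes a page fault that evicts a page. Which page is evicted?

pos 1: 5: fault, frames [5]
pos 2: 0: fault, frames [5, 0]
pos 3: 5: hit
pos 4: 0: hit
pos 5: 8: fault, frames [5, 0, 8]
pos 6: 5: hit
pos 7: 0: hit
pos 8: 3: fault, evict 8, frames [5, 0, 3]
pos 9: 0: hit
pos 10: 8: fault, evict 3, frames [5, 0, 8]
pos 11: 0: hit
pos 12: 3: fault, evict 8, frames [5, 0, 3]
pos 13: 8: fault, evict 3, frames [5, 0, 8]
At position 13, page 3 is evicted.

3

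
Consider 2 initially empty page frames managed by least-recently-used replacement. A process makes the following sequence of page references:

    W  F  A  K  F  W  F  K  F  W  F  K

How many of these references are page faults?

9

W → fault, frames {W}
F → fault, frames {W,F}
A → fault, evict W, frames {F,A}
K → fault, evict F, frames {A,K}
F → fault, evict A, frames {K,F}
W → fault, evict K, frames {F,W}
F → hit
K → fault, evict W, frames {F,K}
F → hit
W → fault, evict K, frames {F,W}
F → hit
K → fault, evict W, frames {F,K}
Page faults: 9.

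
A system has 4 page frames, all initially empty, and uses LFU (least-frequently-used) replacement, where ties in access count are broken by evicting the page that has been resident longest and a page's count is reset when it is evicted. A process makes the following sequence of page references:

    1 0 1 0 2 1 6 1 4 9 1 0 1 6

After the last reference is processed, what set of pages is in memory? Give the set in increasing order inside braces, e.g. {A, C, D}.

1 -> fault, frames {1}
0 -> fault, frames {1,0}
1 -> hit
0 -> hit
2 -> fault, frames {1,0,2}
1 -> hit
6 -> fault, frames {1,0,2,6}
1 -> hit
4 -> fault, evict 2, frames {1,0,6,4}
9 -> fault, evict 6, frames {1,0,4,9}
1 -> hit
0 -> hit
1 -> hit
6 -> fault, evict 4, frames {1,0,9,6}

{0, 1, 6, 9}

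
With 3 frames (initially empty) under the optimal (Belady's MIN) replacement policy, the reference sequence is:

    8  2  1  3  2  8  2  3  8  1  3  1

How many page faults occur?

5

8 -> fault, frames (8)
2 -> fault, frames (8 2)
1 -> fault, frames (8 2 1)
3 -> fault, evict 1, frames (8 2 3)
2 -> hit
8 -> hit
2 -> hit
3 -> hit
8 -> hit
1 -> fault, evict 2, frames (8 3 1)
3 -> hit
1 -> hit
Page faults: 5.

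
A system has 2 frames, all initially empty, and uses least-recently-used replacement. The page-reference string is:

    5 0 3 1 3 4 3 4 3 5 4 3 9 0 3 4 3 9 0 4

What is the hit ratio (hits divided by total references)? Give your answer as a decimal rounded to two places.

0.25

5 → miss, frames [5]
0 → miss, frames [5, 0]
3 → miss, evict 5, frames [0, 3]
1 → miss, evict 0, frames [3, 1]
3 → hit
4 → miss, evict 1, frames [3, 4]
3 → hit
4 → hit
3 → hit
5 → miss, evict 4, frames [3, 5]
4 → miss, evict 3, frames [5, 4]
3 → miss, evict 5, frames [4, 3]
9 → miss, evict 4, frames [3, 9]
0 → miss, evict 3, frames [9, 0]
3 → miss, evict 9, frames [0, 3]
4 → miss, evict 0, frames [3, 4]
3 → hit
9 → miss, evict 4, frames [3, 9]
0 → miss, evict 3, frames [9, 0]
4 → miss, evict 9, frames [0, 4]
Hits: 5 of 20 references → 5/20 = 0.2500.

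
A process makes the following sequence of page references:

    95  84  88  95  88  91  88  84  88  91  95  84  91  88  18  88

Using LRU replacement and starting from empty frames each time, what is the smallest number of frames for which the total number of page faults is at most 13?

2

f=1: 16 faults
f=2: 12 faults
f=3: 9 faults
f=4: 5 faults
f=5: 5 faults
Smallest f with faults ≤ 13 is 2.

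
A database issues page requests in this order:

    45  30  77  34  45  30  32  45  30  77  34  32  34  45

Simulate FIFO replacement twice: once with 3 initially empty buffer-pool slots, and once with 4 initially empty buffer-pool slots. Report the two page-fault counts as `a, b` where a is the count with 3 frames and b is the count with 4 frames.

10, 11

3 frames: F F F F F F F . . F F . . F → 10 faults.
4 frames: F F F F . . F F F F F F . F → 11 faults.
11 > 10: adding a frame increased faults — Belady's anomaly.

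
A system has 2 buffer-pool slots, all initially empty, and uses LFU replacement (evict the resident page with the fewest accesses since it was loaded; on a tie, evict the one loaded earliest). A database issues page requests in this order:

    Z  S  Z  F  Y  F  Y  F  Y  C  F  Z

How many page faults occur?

Z: miss, frames (Z)
S: miss, frames (Z S)
Z: hit
F: miss, evict S, frames (Z F)
Y: miss, evict F, frames (Z Y)
F: miss, evict Y, frames (Z F)
Y: miss, evict F, frames (Z Y)
F: miss, evict Y, frames (Z F)
Y: miss, evict F, frames (Z Y)
C: miss, evict Y, frames (Z C)
F: miss, evict C, frames (Z F)
Z: hit
Page faults: 10.

10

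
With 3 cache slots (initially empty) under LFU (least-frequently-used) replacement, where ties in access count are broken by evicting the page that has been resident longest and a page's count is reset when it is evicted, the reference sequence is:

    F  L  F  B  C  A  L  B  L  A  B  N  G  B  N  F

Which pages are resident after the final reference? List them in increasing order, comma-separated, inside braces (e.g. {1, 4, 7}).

{F, L, N}

F → fault, frames (F)
L → fault, frames (F L)
F → hit
B → fault, frames (F L B)
C → fault, evict L, frames (F B C)
A → fault, evict B, frames (F C A)
L → fault, evict C, frames (F A L)
B → fault, evict A, frames (F L B)
L → hit
A → fault, evict B, frames (F L A)
B → fault, evict A, frames (F L B)
N → fault, evict B, frames (F L N)
G → fault, evict N, frames (F L G)
B → fault, evict G, frames (F L B)
N → fault, evict B, frames (F L N)
F → hit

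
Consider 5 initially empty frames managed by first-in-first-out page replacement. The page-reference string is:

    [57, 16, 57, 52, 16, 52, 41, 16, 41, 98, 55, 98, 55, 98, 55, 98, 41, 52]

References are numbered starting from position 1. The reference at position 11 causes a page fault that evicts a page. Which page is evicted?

57

pos 1: 57: fault, frames {57}
pos 2: 16: fault, frames {57,16}
pos 3: 57: hit
pos 4: 52: fault, frames {57,16,52}
pos 5: 16: hit
pos 6: 52: hit
pos 7: 41: fault, frames {57,16,52,41}
pos 8: 16: hit
pos 9: 41: hit
pos 10: 98: fault, frames {57,16,52,41,98}
pos 11: 55: fault, evict 57, frames {16,52,41,98,55}
At position 11, page 57 is evicted.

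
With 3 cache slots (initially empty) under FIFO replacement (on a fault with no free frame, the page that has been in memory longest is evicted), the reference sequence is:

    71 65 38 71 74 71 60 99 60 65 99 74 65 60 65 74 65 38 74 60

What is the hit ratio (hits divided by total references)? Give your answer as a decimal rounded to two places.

0.45

71: miss, frames (71)
65: miss, frames (71 65)
38: miss, frames (71 65 38)
71: hit
74: miss, evict 71, frames (65 38 74)
71: miss, evict 65, frames (38 74 71)
60: miss, evict 38, frames (74 71 60)
99: miss, evict 74, frames (71 60 99)
60: hit
65: miss, evict 71, frames (60 99 65)
99: hit
74: miss, evict 60, frames (99 65 74)
65: hit
60: miss, evict 99, frames (65 74 60)
65: hit
74: hit
65: hit
38: miss, evict 65, frames (74 60 38)
74: hit
60: hit
Hits: 9 of 20 references → 9/20 = 0.4500.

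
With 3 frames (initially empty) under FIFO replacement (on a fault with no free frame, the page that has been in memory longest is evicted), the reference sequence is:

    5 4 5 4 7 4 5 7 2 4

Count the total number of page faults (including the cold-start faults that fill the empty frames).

4

5 -> miss, frames (5)
4 -> miss, frames (5 4)
5 -> hit
4 -> hit
7 -> miss, frames (5 4 7)
4 -> hit
5 -> hit
7 -> hit
2 -> miss, evict 5, frames (4 7 2)
4 -> hit
Page faults: 4.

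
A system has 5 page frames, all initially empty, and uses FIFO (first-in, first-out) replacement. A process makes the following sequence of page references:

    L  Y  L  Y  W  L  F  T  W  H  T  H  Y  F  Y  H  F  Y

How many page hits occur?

12

L: miss, frames {L}
Y: miss, frames {L,Y}
L: hit
Y: hit
W: miss, frames {L,Y,W}
L: hit
F: miss, frames {L,Y,W,F}
T: miss, frames {L,Y,W,F,T}
W: hit
H: miss, evict L, frames {Y,W,F,T,H}
T: hit
H: hit
Y: hit
F: hit
Y: hit
H: hit
F: hit
Y: hit
Hits: 12.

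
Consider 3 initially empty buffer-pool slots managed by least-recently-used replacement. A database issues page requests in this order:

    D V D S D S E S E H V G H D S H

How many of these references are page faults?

9

D -> fault, frames {D}
V -> fault, frames {D,V}
D -> hit
S -> fault, frames {V,D,S}
D -> hit
S -> hit
E -> fault, evict V, frames {D,S,E}
S -> hit
E -> hit
H -> fault, evict D, frames {S,E,H}
V -> fault, evict S, frames {E,H,V}
G -> fault, evict E, frames {H,V,G}
H -> hit
D -> fault, evict V, frames {G,H,D}
S -> fault, evict G, frames {H,D,S}
H -> hit
Page faults: 9.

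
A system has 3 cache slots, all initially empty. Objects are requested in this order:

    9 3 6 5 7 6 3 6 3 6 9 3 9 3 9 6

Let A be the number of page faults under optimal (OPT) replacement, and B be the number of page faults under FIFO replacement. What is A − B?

Under OPT: F F F F F . . . . . F . . . . . → 6 faults.
Under FIFO: F F F F F . F F . . F . . . . . → 8 faults.
A − B = 6 − 8 = -2.

-2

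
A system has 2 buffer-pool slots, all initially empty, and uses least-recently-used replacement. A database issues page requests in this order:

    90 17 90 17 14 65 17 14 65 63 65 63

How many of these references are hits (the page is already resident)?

4

90: fault, frames [90]
17: fault, frames [90, 17]
90: hit
17: hit
14: fault, evict 90, frames [17, 14]
65: fault, evict 17, frames [14, 65]
17: fault, evict 14, frames [65, 17]
14: fault, evict 65, frames [17, 14]
65: fault, evict 17, frames [14, 65]
63: fault, evict 14, frames [65, 63]
65: hit
63: hit
Hits: 4.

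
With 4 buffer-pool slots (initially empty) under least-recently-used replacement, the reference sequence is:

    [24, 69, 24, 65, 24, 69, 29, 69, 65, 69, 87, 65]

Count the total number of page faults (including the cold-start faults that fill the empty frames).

24 → fault, frames [24]
69 → fault, frames [24, 69]
24 → hit
65 → fault, frames [69, 24, 65]
24 → hit
69 → hit
29 → fault, frames [65, 24, 69, 29]
69 → hit
65 → hit
69 → hit
87 → fault, evict 24, frames [29, 65, 69, 87]
65 → hit
Page faults: 5.

5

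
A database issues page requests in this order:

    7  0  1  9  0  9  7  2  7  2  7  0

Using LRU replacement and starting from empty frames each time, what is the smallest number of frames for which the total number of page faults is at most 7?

3

f=1: 12 faults
f=2: 8 faults
f=3: 7 faults
f=4: 5 faults
f=5: 5 faults
Smallest f with faults ≤ 7 is 3.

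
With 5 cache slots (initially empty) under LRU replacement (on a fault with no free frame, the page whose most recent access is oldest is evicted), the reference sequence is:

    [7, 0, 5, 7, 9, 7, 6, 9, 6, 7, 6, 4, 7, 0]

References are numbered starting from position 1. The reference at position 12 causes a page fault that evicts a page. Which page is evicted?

pos 1: 7: miss, frames (7)
pos 2: 0: miss, frames (7 0)
pos 3: 5: miss, frames (7 0 5)
pos 4: 7: hit
pos 5: 9: miss, frames (0 5 7 9)
pos 6: 7: hit
pos 7: 6: miss, frames (0 5 9 7 6)
pos 8: 9: hit
pos 9: 6: hit
pos 10: 7: hit
pos 11: 6: hit
pos 12: 4: miss, evict 0, frames (5 9 7 6 4)
At position 12, page 0 is evicted.

0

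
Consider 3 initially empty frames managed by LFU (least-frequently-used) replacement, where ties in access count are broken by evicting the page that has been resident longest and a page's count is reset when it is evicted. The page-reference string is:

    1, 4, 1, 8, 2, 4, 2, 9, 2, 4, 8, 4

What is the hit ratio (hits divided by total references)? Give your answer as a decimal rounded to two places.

1 → miss, frames (1)
4 → miss, frames (1 4)
1 → hit
8 → miss, frames (1 4 8)
2 → miss, evict 4, frames (1 8 2)
4 → miss, evict 8, frames (1 2 4)
2 → hit
9 → miss, evict 4, frames (1 2 9)
2 → hit
4 → miss, evict 9, frames (1 2 4)
8 → miss, evict 4, frames (1 2 8)
4 → miss, evict 8, frames (1 2 4)
Hits: 3 of 12 references → 3/12 = 0.2500.

0.25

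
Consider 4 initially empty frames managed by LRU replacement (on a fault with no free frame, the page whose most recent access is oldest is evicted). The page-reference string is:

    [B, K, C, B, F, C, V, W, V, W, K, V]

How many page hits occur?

5

B: fault, frames (B)
K: fault, frames (B K)
C: fault, frames (B K C)
B: hit
F: fault, frames (K C B F)
C: hit
V: fault, evict K, frames (B F C V)
W: fault, evict B, frames (F C V W)
V: hit
W: hit
K: fault, evict F, frames (C V W K)
V: hit
Hits: 5.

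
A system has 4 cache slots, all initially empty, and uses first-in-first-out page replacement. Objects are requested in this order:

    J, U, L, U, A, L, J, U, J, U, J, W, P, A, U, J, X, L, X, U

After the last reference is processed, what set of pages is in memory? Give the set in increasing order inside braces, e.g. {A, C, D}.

J → fault, frames (J)
U → fault, frames (J U)
L → fault, frames (J U L)
U → hit
A → fault, frames (J U L A)
L → hit
J → hit
U → hit
J → hit
U → hit
J → hit
W → fault, evict J, frames (U L A W)
P → fault, evict U, frames (L A W P)
A → hit
U → fault, evict L, frames (A W P U)
J → fault, evict A, frames (W P U J)
X → fault, evict W, frames (P U J X)
L → fault, evict P, frames (U J X L)
X → hit
U → hit

{J, L, U, X}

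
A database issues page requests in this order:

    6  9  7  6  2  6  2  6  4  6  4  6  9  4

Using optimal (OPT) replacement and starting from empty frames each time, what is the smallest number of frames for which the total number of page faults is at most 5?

3

f=1: 14 faults
f=2: 6 faults
f=3: 5 faults
f=4: 5 faults
f=5: 5 faults
Smallest f with faults ≤ 5 is 3.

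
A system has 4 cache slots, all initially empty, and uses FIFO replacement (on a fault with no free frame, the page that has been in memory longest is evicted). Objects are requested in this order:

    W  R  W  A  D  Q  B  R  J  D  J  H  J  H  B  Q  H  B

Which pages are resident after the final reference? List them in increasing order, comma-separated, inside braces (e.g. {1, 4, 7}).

{B, D, H, Q}

W → miss, frames [W]
R → miss, frames [W, R]
W → hit
A → miss, frames [W, R, A]
D → miss, frames [W, R, A, D]
Q → miss, evict W, frames [R, A, D, Q]
B → miss, evict R, frames [A, D, Q, B]
R → miss, evict A, frames [D, Q, B, R]
J → miss, evict D, frames [Q, B, R, J]
D → miss, evict Q, frames [B, R, J, D]
J → hit
H → miss, evict B, frames [R, J, D, H]
J → hit
H → hit
B → miss, evict R, frames [J, D, H, B]
Q → miss, evict J, frames [D, H, B, Q]
H → hit
B → hit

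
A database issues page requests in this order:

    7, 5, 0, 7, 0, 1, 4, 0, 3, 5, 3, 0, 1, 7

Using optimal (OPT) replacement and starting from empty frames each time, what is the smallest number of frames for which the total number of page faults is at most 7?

f=1: 14 faults
f=2: 10 faults
f=3: 8 faults
f=4: 7 faults
f=5: 6 faults
f=6: 6 faults
Smallest f with faults ≤ 7 is 4.

4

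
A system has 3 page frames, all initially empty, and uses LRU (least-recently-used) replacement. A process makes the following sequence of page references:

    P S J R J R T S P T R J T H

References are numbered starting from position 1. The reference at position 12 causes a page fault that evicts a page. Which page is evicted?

P

pos 1: P: fault, frames {P}
pos 2: S: fault, frames {P,S}
pos 3: J: fault, frames {P,S,J}
pos 4: R: fault, evict P, frames {S,J,R}
pos 5: J: hit
pos 6: R: hit
pos 7: T: fault, evict S, frames {J,R,T}
pos 8: S: fault, evict J, frames {R,T,S}
pos 9: P: fault, evict R, frames {T,S,P}
pos 10: T: hit
pos 11: R: fault, evict S, frames {P,T,R}
pos 12: J: fault, evict P, frames {T,R,J}
At position 12, page P is evicted.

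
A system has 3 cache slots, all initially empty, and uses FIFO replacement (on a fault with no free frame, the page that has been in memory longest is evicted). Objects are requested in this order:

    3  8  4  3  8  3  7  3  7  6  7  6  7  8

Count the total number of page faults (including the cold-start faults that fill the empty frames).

7

3: fault, frames {3}
8: fault, frames {3,8}
4: fault, frames {3,8,4}
3: hit
8: hit
3: hit
7: fault, evict 3, frames {8,4,7}
3: fault, evict 8, frames {4,7,3}
7: hit
6: fault, evict 4, frames {7,3,6}
7: hit
6: hit
7: hit
8: fault, evict 7, frames {3,6,8}
Page faults: 7.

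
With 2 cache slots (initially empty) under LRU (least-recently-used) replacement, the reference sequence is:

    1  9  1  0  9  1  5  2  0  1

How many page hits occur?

1

1 → miss, frames (1)
9 → miss, frames (1 9)
1 → hit
0 → miss, evict 9, frames (1 0)
9 → miss, evict 1, frames (0 9)
1 → miss, evict 0, frames (9 1)
5 → miss, evict 9, frames (1 5)
2 → miss, evict 1, frames (5 2)
0 → miss, evict 5, frames (2 0)
1 → miss, evict 2, frames (0 1)
Hits: 1.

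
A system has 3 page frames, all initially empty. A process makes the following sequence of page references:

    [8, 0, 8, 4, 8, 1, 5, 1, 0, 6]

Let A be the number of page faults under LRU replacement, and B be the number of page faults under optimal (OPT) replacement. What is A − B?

1

Under LRU: F F . F . F F . F F → 7 faults.
Under OPT: F F . F . F F . . F → 6 faults.
A − B = 7 − 6 = 1.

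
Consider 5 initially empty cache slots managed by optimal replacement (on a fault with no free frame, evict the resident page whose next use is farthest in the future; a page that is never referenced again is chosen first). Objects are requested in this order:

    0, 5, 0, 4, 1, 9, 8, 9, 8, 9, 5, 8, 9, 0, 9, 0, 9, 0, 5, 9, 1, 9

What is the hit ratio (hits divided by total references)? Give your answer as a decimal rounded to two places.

0.73

0 -> fault, frames {0}
5 -> fault, frames {0,5}
0 -> hit
4 -> fault, frames {0,5,4}
1 -> fault, frames {0,5,4,1}
9 -> fault, frames {0,5,4,1,9}
8 -> fault, evict 4, frames {0,5,1,9,8}
9 -> hit
8 -> hit
9 -> hit
5 -> hit
8 -> hit
9 -> hit
0 -> hit
9 -> hit
0 -> hit
9 -> hit
0 -> hit
5 -> hit
9 -> hit
1 -> hit
9 -> hit
Hits: 16 of 22 references → 16/22 = 0.7273.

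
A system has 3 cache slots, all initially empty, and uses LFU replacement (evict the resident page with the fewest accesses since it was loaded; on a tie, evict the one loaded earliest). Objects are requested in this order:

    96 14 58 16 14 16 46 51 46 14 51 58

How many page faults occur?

9

96: miss, frames [96]
14: miss, frames [96, 14]
58: miss, frames [96, 14, 58]
16: miss, evict 96, frames [14, 58, 16]
14: hit
16: hit
46: miss, evict 58, frames [14, 16, 46]
51: miss, evict 46, frames [14, 16, 51]
46: miss, evict 51, frames [14, 16, 46]
14: hit
51: miss, evict 46, frames [14, 16, 51]
58: miss, evict 51, frames [14, 16, 58]
Page faults: 9.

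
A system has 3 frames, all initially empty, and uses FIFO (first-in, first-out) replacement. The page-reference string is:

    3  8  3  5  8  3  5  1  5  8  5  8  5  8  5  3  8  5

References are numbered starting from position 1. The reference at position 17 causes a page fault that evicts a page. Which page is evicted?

pos 1: 3 -> miss, frames [3]
pos 2: 8 -> miss, frames [3, 8]
pos 3: 3 -> hit
pos 4: 5 -> miss, frames [3, 8, 5]
pos 5: 8 -> hit
pos 6: 3 -> hit
pos 7: 5 -> hit
pos 8: 1 -> miss, evict 3, frames [8, 5, 1]
pos 9: 5 -> hit
pos 10: 8 -> hit
pos 11: 5 -> hit
pos 12: 8 -> hit
pos 13: 5 -> hit
pos 14: 8 -> hit
pos 15: 5 -> hit
pos 16: 3 -> miss, evict 8, frames [5, 1, 3]
pos 17: 8 -> miss, evict 5, frames [1, 3, 8]
At position 17, page 5 is evicted.

5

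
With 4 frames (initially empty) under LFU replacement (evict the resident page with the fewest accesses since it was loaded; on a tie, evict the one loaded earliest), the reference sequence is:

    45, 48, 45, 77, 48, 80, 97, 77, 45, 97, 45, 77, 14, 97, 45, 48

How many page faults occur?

8

45: miss, frames (45)
48: miss, frames (45 48)
45: hit
77: miss, frames (45 48 77)
48: hit
80: miss, frames (45 48 77 80)
97: miss, evict 77, frames (45 48 80 97)
77: miss, evict 80, frames (45 48 97 77)
45: hit
97: hit
45: hit
77: hit
14: miss, evict 48, frames (45 97 77 14)
97: hit
45: hit
48: miss, evict 14, frames (45 97 77 48)
Page faults: 8.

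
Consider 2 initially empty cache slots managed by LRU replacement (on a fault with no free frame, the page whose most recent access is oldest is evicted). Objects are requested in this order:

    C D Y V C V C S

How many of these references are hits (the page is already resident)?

C: miss, frames (C)
D: miss, frames (C D)
Y: miss, evict C, frames (D Y)
V: miss, evict D, frames (Y V)
C: miss, evict Y, frames (V C)
V: hit
C: hit
S: miss, evict V, frames (C S)
Hits: 2.

2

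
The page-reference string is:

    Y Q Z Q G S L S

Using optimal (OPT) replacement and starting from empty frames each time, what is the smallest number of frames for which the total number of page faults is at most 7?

f=1: 8 faults
f=2: 6 faults
f=3: 6 faults
f=4: 6 faults
f=5: 6 faults
f=6: 6 faults
Smallest f with faults ≤ 7 is 2.

2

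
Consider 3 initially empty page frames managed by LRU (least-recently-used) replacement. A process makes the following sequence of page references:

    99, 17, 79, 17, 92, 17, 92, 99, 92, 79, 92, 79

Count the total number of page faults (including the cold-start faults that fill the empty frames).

99 → miss, frames {99}
17 → miss, frames {99,17}
79 → miss, frames {99,17,79}
17 → hit
92 → miss, evict 99, frames {79,17,92}
17 → hit
92 → hit
99 → miss, evict 79, frames {17,92,99}
92 → hit
79 → miss, evict 17, frames {99,92,79}
92 → hit
79 → hit
Page faults: 6.

6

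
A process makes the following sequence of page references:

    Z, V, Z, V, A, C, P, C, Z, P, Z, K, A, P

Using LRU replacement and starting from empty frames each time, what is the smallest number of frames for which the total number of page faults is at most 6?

f=1: 14 faults
f=2: 10 faults
f=3: 9 faults
f=4: 8 faults
f=5: 6 faults
f=6: 6 faults
Smallest f with faults ≤ 6 is 5.

5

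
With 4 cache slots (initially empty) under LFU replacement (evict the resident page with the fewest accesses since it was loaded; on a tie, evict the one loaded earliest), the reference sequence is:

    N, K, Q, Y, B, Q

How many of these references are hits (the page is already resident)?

N → miss, frames {N}
K → miss, frames {N,K}
Q → miss, frames {N,K,Q}
Y → miss, frames {N,K,Q,Y}
B → miss, evict N, frames {K,Q,Y,B}
Q → hit
Hits: 1.

1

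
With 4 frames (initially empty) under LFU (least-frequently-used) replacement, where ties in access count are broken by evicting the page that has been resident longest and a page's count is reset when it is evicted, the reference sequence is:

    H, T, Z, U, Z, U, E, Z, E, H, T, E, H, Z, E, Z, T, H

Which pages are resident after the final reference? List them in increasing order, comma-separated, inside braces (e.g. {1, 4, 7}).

{E, H, U, Z}

H → miss, frames (H)
T → miss, frames (H T)
Z → miss, frames (H T Z)
U → miss, frames (H T Z U)
Z → hit
U → hit
E → miss, evict H, frames (T Z U E)
Z → hit
E → hit
H → miss, evict T, frames (Z U E H)
T → miss, evict H, frames (Z U E T)
E → hit
H → miss, evict T, frames (Z U E H)
Z → hit
E → hit
Z → hit
T → miss, evict H, frames (Z U E T)
H → miss, evict T, frames (Z U E H)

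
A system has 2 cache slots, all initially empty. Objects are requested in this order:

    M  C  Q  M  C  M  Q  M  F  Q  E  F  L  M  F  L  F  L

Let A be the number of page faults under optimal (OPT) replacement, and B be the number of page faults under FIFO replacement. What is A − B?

-5

Under OPT: F F F . F . F . F . F . F F . F . . → 10 faults.
Under FIFO: F F F F F . F F F F F F F F F F . . → 15 faults.
A − B = 10 − 15 = -5.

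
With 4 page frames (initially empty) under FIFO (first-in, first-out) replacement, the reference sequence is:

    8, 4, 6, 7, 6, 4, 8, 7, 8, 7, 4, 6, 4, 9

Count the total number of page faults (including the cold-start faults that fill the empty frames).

5

8 -> fault, frames [8]
4 -> fault, frames [8, 4]
6 -> fault, frames [8, 4, 6]
7 -> fault, frames [8, 4, 6, 7]
6 -> hit
4 -> hit
8 -> hit
7 -> hit
8 -> hit
7 -> hit
4 -> hit
6 -> hit
4 -> hit
9 -> fault, evict 8, frames [4, 6, 7, 9]
Page faults: 5.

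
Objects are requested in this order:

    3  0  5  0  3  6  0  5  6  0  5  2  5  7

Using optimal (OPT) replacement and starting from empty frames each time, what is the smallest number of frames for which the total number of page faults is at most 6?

3

f=1: 14 faults
f=2: 9 faults
f=3: 6 faults
f=4: 6 faults
f=5: 6 faults
f=6: 6 faults
Smallest f with faults ≤ 6 is 3.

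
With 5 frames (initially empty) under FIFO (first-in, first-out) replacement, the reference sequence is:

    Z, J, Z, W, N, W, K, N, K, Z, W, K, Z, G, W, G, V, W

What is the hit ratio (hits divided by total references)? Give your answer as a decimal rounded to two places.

0.61

Z → miss, frames {Z}
J → miss, frames {Z,J}
Z → hit
W → miss, frames {Z,J,W}
N → miss, frames {Z,J,W,N}
W → hit
K → miss, frames {Z,J,W,N,K}
N → hit
K → hit
Z → hit
W → hit
K → hit
Z → hit
G → miss, evict Z, frames {J,W,N,K,G}
W → hit
G → hit
V → miss, evict J, frames {W,N,K,G,V}
W → hit
Hits: 11 of 18 references → 11/18 = 0.6111.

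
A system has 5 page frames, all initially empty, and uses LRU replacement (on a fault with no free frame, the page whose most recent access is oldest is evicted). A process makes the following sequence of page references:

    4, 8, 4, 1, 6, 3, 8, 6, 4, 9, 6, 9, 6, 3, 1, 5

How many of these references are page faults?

8

4 -> miss, frames {4}
8 -> miss, frames {4,8}
4 -> hit
1 -> miss, frames {8,4,1}
6 -> miss, frames {8,4,1,6}
3 -> miss, frames {8,4,1,6,3}
8 -> hit
6 -> hit
4 -> hit
9 -> miss, evict 1, frames {3,8,6,4,9}
6 -> hit
9 -> hit
6 -> hit
3 -> hit
1 -> miss, evict 8, frames {4,9,6,3,1}
5 -> miss, evict 4, frames {9,6,3,1,5}
Page faults: 8.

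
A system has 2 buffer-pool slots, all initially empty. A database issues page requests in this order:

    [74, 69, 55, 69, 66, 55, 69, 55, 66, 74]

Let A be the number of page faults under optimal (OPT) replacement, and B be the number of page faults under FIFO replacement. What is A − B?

-1

Under OPT: F F F . F . F . F F → 7 faults.
Under FIFO: F F F . F . F F F F → 8 faults.
A − B = 7 − 8 = -1.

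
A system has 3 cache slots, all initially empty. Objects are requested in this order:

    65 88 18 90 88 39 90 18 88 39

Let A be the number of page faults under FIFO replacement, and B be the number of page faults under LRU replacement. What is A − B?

Under FIFO: F F F F . F . . F . → 6 faults.
Under LRU: F F F F . F . F F F → 8 faults.
A − B = 6 − 8 = -2.

-2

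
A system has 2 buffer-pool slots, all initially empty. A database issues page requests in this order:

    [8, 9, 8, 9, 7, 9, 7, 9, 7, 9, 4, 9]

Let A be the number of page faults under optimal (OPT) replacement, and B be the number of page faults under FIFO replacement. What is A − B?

-1

Under OPT: F F . . F . . . . . F . → 4 faults.
Under FIFO: F F . . F . . . . . F F → 5 faults.
A − B = 4 − 5 = -1.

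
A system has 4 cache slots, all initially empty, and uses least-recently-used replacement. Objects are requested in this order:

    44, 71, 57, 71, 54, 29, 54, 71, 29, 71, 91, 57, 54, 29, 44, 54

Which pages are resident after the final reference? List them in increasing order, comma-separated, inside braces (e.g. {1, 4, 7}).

44 -> fault, frames {44}
71 -> fault, frames {44,71}
57 -> fault, frames {44,71,57}
71 -> hit
54 -> fault, frames {44,57,71,54}
29 -> fault, evict 44, frames {57,71,54,29}
54 -> hit
71 -> hit
29 -> hit
71 -> hit
91 -> fault, evict 57, frames {54,29,71,91}
57 -> fault, evict 54, frames {29,71,91,57}
54 -> fault, evict 29, frames {71,91,57,54}
29 -> fault, evict 71, frames {91,57,54,29}
44 -> fault, evict 91, frames {57,54,29,44}
54 -> hit

{29, 44, 54, 57}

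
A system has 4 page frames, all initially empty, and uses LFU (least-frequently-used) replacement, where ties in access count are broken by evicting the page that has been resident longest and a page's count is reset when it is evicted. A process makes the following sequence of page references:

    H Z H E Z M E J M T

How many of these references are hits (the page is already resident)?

H: miss, frames {H}
Z: miss, frames {H,Z}
H: hit
E: miss, frames {H,Z,E}
Z: hit
M: miss, frames {H,Z,E,M}
E: hit
J: miss, evict M, frames {H,Z,E,J}
M: miss, evict J, frames {H,Z,E,M}
T: miss, evict M, frames {H,Z,E,T}
Hits: 3.

3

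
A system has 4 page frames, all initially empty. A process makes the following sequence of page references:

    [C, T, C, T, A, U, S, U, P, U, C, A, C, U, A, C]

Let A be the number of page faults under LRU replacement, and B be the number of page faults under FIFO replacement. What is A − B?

Under LRU: F F . . F F F . F . F F . . . . → 8 faults.
Under FIFO: F F . . F F F . F . F F . F . . → 9 faults.
A − B = 8 − 9 = -1.

-1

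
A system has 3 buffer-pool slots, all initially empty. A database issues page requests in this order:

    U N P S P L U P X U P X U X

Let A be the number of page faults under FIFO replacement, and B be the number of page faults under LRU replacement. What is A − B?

Under FIFO: F F F F . F F F F . . . . . → 8 faults.
Under LRU: F F F F . F F . F . . . . . → 7 faults.
A − B = 8 − 7 = 1.

1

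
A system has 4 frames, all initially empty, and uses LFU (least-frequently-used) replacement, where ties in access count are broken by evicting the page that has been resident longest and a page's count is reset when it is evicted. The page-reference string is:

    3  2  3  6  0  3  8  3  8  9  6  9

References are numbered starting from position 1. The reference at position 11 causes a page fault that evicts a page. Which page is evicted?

0

pos 1: 3 -> fault, frames [3]
pos 2: 2 -> fault, frames [3, 2]
pos 3: 3 -> hit
pos 4: 6 -> fault, frames [3, 2, 6]
pos 5: 0 -> fault, frames [3, 2, 6, 0]
pos 6: 3 -> hit
pos 7: 8 -> fault, evict 2, frames [3, 6, 0, 8]
pos 8: 3 -> hit
pos 9: 8 -> hit
pos 10: 9 -> fault, evict 6, frames [3, 0, 8, 9]
pos 11: 6 -> fault, evict 0, frames [3, 8, 9, 6]
At position 11, page 0 is evicted.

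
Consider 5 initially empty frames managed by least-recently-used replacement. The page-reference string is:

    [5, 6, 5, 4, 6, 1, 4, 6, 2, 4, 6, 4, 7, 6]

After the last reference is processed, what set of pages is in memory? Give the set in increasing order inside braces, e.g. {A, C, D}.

{1, 2, 4, 6, 7}

5 -> fault, frames [5]
6 -> fault, frames [5, 6]
5 -> hit
4 -> fault, frames [6, 5, 4]
6 -> hit
1 -> fault, frames [5, 4, 6, 1]
4 -> hit
6 -> hit
2 -> fault, frames [5, 1, 4, 6, 2]
4 -> hit
6 -> hit
4 -> hit
7 -> fault, evict 5, frames [1, 2, 6, 4, 7]
6 -> hit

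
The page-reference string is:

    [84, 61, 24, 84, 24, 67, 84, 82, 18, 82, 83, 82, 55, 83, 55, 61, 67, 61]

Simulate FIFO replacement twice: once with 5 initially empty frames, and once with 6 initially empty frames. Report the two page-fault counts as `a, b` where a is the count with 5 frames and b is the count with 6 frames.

10, 9

5 frames: F F F . . F . F F . F . F . . F F . → 10 faults.
6 frames: F F F . . F . F F . F . F . . F . . → 9 faults.
9 < 10: adding a frame reduced faults, as is typical.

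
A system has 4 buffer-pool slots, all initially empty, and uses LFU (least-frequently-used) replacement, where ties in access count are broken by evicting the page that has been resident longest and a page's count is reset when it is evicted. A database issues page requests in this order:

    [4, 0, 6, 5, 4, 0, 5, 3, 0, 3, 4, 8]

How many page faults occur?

4 -> miss, frames [4]
0 -> miss, frames [4, 0]
6 -> miss, frames [4, 0, 6]
5 -> miss, frames [4, 0, 6, 5]
4 -> hit
0 -> hit
5 -> hit
3 -> miss, evict 6, frames [4, 0, 5, 3]
0 -> hit
3 -> hit
4 -> hit
8 -> miss, evict 5, frames [4, 0, 3, 8]
Page faults: 6.

6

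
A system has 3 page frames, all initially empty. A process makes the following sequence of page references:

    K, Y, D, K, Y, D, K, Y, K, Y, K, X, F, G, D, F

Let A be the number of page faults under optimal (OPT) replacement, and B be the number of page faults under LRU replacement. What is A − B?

Under OPT: F F F . . . . . . . . F F F . . → 6 faults.
Under LRU: F F F . . . . . . . . F F F F . → 7 faults.
A − B = 6 − 7 = -1.

-1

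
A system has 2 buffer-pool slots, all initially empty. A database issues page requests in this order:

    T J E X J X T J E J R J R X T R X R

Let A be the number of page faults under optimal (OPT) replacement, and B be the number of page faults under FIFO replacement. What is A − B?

-3

Under OPT: F F F F . . F . F . F . . F F . F . → 10 faults.
Under FIFO: F F F F F . F . F F F . . F F F F . → 13 faults.
A − B = 10 − 13 = -3.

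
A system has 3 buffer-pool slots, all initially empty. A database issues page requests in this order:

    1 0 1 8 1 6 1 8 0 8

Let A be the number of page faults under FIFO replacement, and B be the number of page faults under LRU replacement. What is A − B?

Under FIFO: F F . F . F F . F F → 7 faults.
Under LRU: F F . F . F . . F . → 5 faults.
A − B = 7 − 5 = 2.

2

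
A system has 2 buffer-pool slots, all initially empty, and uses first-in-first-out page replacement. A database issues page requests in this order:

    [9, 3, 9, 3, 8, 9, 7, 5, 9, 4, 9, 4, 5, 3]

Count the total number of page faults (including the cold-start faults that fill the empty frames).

9: fault, frames {9}
3: fault, frames {9,3}
9: hit
3: hit
8: fault, evict 9, frames {3,8}
9: fault, evict 3, frames {8,9}
7: fault, evict 8, frames {9,7}
5: fault, evict 9, frames {7,5}
9: fault, evict 7, frames {5,9}
4: fault, evict 5, frames {9,4}
9: hit
4: hit
5: fault, evict 9, frames {4,5}
3: fault, evict 4, frames {5,3}
Page faults: 10.

10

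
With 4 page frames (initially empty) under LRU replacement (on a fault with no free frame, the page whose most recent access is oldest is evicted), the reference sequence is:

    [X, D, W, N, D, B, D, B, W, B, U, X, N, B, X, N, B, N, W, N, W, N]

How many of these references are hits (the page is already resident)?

X → fault, frames (X)
D → fault, frames (X D)
W → fault, frames (X D W)
N → fault, frames (X D W N)
D → hit
B → fault, evict X, frames (W N D B)
D → hit
B → hit
W → hit
B → hit
U → fault, evict N, frames (D W B U)
X → fault, evict D, frames (W B U X)
N → fault, evict W, frames (B U X N)
B → hit
X → hit
N → hit
B → hit
N → hit
W → fault, evict U, frames (X B N W)
N → hit
W → hit
N → hit
Hits: 13.

13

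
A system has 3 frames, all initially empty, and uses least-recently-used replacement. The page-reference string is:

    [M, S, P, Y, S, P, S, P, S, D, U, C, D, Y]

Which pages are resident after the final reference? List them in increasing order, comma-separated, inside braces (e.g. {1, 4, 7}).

{C, D, Y}

M -> fault, frames (M)
S -> fault, frames (M S)
P -> fault, frames (M S P)
Y -> fault, evict M, frames (S P Y)
S -> hit
P -> hit
S -> hit
P -> hit
S -> hit
D -> fault, evict Y, frames (P S D)
U -> fault, evict P, frames (S D U)
C -> fault, evict S, frames (D U C)
D -> hit
Y -> fault, evict U, frames (C D Y)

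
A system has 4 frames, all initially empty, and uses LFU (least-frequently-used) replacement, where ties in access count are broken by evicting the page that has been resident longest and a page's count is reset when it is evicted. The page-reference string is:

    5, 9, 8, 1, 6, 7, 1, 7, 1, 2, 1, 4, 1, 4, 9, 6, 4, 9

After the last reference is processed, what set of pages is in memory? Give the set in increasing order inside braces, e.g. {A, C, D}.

{1, 4, 7, 9}

5: fault, frames (5)
9: fault, frames (5 9)
8: fault, frames (5 9 8)
1: fault, frames (5 9 8 1)
6: fault, evict 5, frames (9 8 1 6)
7: fault, evict 9, frames (8 1 6 7)
1: hit
7: hit
1: hit
2: fault, evict 8, frames (1 6 7 2)
1: hit
4: fault, evict 6, frames (1 7 2 4)
1: hit
4: hit
9: fault, evict 2, frames (1 7 4 9)
6: fault, evict 9, frames (1 7 4 6)
4: hit
9: fault, evict 6, frames (1 7 4 9)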